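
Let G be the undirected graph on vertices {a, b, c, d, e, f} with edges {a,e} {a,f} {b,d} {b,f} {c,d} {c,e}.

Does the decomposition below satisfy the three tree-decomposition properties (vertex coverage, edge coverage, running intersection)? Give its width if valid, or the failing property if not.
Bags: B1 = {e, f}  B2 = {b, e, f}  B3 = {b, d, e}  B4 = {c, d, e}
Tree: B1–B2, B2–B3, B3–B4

A tree decomposition must satisfy three properties: every vertex lies in some bag; for every edge, both endpoints lie together in some bag; and for every vertex, the bags containing it form a connected subtree. Here vertex a appears in no bag, so the decomposition is invalid.

No — vertex a appears in no bag.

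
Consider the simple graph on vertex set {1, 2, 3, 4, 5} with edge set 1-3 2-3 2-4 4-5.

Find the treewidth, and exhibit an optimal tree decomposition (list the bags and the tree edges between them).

Treewidth 1.
Bags: B1 = {4, 5}  B2 = {2, 4}  B3 = {2, 3}  B4 = {1, 3}
Tree: B1–B2, B2–B3, B3–B4

Each bag holds 2 vertices, so the decomposition has width 1, which upper-bounds the treewidth. Any graph with an edge has treewidth ≥ 1, and G has the edge 4–5. Therefore the treewidth is 1.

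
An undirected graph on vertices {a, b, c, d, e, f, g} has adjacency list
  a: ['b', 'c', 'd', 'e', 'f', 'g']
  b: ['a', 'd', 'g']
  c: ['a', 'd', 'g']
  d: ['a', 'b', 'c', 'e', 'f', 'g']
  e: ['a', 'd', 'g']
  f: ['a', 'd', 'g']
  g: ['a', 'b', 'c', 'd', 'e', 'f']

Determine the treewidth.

A width-3 tree decomposition is:
Bags: B1 = {a, c, d, g}  B2 = {a, d, e, g}  B3 = {a, d, f, g}  B4 = {a, b, d, g}
Tree: B1–B2, B1–B3, B1–B4
Every bag has size at most 4, so the width is 4 − 1 = 3 and tw(G) ≤ 3. For the lower bound, the 4 vertices {a, d, e, g} are pairwise adjacent, and any tree decomposition puts a clique entirely inside one bag — forcing width ≥ 3. Combining the bounds, tw(G) = 3.

3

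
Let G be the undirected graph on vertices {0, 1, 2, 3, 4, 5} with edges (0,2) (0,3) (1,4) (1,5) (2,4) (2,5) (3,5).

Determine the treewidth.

A width-2 tree decomposition is:
Bags: B1 = {0, 3, 5}  B2 = {0, 2, 5}  B3 = {1, 2, 5}  B4 = {1, 2, 4}
Tree: B1–B2, B2–B3, B3–B4
Every bag has size at most 3, so the width is 3 − 1 = 2 and tw(G) ≤ 2. Since 3–0–2–5–3 is a cycle in G, G is not acyclic. Forests are exactly the graphs of treewidth ≤ 1, so tw(G) ≥ 2. Therefore the treewidth is 2.

2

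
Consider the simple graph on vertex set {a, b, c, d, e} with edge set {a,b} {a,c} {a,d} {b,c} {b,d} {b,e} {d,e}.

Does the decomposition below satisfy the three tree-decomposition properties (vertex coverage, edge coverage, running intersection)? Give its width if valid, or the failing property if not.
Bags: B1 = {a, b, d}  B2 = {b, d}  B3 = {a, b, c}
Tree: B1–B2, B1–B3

No — vertex e appears in no bag.

A tree decomposition must satisfy three properties: every vertex lies in some bag; for every edge, both endpoints lie together in some bag; and for every vertex, the bags containing it form a connected subtree. Here vertex e appears in no bag, so the decomposition is invalid.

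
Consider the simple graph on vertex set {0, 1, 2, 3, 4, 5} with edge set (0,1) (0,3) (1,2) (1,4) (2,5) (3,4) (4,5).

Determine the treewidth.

2

A width-2 tree decomposition is:
Bags: B1 = {2, 4, 5}  B2 = {1, 2, 4}  B3 = {1, 3, 4}  B4 = {0, 1, 3}
Tree: B1–B2, B2–B3, B3–B4
Every bag has size at most 3, so the width is 3 − 1 = 2 and tw(G) ≤ 2. Since 5–2–1–4–5 is a cycle in G, G is not acyclic. Forests are exactly the graphs of treewidth ≤ 1, so tw(G) ≥ 2. The upper and lower bounds meet at 2, so that is the treewidth.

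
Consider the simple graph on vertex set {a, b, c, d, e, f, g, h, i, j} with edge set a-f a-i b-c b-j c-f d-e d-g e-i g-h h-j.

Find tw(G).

A width-2 tree decomposition is:
Bags: B1 = {a, f, i}  B2 = {e, f, i}  B3 = {d, e, f}  B4 = {d, f, g}  B5 = {f, g, h}  B6 = {f, h, j}  B7 = {b, f, j}  B8 = {b, c, f}
Tree: B1–B2, B2–B3, B3–B4, B4–B5, B5–B6, B6–B7, B7–B8
The largest bag has 3 vertices, giving width 2; this decomposition certifies tw(G) ≤ 2. For the lower bound, G contains the cycle f–a–i–e–d–g–h–j–b–c–f, so G is not a forest; only forests have treewidth ≤ 1, hence tw(G) ≥ 2. Hence tw(G) = 2 exactly.

2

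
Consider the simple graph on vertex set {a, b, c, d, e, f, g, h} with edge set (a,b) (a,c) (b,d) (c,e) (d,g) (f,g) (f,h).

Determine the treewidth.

1

A width-1 tree decomposition is:
Bags: B1 = {c, e}  B2 = {a, c}  B3 = {a, b}  B4 = {b, d}  B5 = {d, g}  B6 = {f, g}  B7 = {f, h}
Tree: B1–B2, B2–B3, B3–B4, B4–B5, B5–B6, B6–B7
Each bag holds 2 vertices, so the decomposition has width 1, which upper-bounds the treewidth. Any graph with an edge has treewidth ≥ 1, and G has the edge e–c. Therefore the treewidth is 1.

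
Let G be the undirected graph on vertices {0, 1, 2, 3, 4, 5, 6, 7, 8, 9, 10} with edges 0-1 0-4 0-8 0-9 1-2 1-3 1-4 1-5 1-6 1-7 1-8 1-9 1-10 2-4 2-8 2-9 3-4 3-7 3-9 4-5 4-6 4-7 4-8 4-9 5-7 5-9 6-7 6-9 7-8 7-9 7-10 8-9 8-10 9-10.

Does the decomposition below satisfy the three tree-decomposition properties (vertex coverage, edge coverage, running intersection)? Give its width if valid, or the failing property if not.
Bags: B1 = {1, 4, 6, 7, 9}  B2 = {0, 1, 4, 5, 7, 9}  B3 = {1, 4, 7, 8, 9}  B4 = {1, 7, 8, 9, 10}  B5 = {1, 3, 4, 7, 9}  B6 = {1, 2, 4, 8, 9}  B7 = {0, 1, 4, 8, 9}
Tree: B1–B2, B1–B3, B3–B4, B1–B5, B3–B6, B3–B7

No — bags containing vertex 0 are not connected in the tree.

A tree decomposition must satisfy three properties: every vertex lies in some bag; for every edge, both endpoints lie together in some bag; and for every vertex, the bags containing it form a connected subtree. Here bags containing vertex 0 are not connected in the tree, so the decomposition is invalid.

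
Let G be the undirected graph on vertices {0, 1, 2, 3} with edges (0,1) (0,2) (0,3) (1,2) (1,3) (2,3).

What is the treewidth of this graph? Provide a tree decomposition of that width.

Treewidth 3.
One such decomposition:
Bags: B1 = {0, 1, 2, 3}
Tree: (single bag)

A single bag containing all 4 vertices is trivially a valid decomposition of width 3. On the other hand G contains the 4-clique {0, 1, 2, 3}. A clique must lie in a single bag of any decomposition, so no decomposition can have width below 3. Combining the bounds, tw(G) = 3.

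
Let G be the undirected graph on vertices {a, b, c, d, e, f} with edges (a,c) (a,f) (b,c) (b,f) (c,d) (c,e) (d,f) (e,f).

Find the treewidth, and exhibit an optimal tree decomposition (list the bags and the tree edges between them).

Treewidth 2.
One optimal decomposition is:
Bags: B1 = {b, c, f}  B2 = {a, c, f}  B3 = {c, e, f}  B4 = {c, d, f}
Tree: B1–B2, B2–B3, B3–B4

Every bag has size at most 3, so the width is 3 − 1 = 2 and tw(G) ≤ 2. The edges b–c–a–f–b form a cycle, so G is not a tree and its treewidth is at least 2. The upper and lower bounds meet at 2, so that is the treewidth.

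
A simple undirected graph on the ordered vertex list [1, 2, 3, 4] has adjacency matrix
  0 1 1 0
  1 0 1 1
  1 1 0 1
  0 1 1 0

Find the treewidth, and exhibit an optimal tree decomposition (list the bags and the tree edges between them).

Every bag has size at most 3, so the width is 3 − 1 = 2 and tw(G) ≤ 2. On the other hand G contains the 3-clique {1, 2, 3}. A clique must lie in a single bag of any decomposition, so no decomposition can have width below 2. Combining the bounds, tw(G) = 2.

Treewidth 2.
One such decomposition:
Bags: B1 = {1, 2, 3}  B2 = {2, 3, 4}
Tree: B1–B2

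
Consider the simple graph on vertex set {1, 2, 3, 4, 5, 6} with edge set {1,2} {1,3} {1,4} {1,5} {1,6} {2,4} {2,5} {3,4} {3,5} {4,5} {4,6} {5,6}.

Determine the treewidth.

A width-3 tree decomposition is:
Bags: B1 = {1, 3, 4, 5}  B2 = {1, 2, 4, 5}  B3 = {1, 4, 5, 6}
Tree: B1–B2, B2–B3
Each bag holds 4 vertices, so the decomposition has width 3, which upper-bounds the treewidth. Conversely, {1, 2, 4, 5} is a clique of size 4, and the vertices of any clique must share a bag in every tree decomposition; so some bag has ≥ 4 vertices and tw(G) ≥ 3. The upper and lower bounds meet at 3, so that is the treewidth.

3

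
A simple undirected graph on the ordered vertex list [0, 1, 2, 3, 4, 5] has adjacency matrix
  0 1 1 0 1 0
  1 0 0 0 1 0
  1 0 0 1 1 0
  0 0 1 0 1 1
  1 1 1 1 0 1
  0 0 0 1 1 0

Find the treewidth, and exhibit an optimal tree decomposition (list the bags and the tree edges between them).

Treewidth 2.
One optimal decomposition is:
Bags: B1 = {3, 4, 5}  B2 = {2, 3, 4}  B3 = {0, 2, 4}  B4 = {0, 1, 4}
Tree: B1–B2, B2–B3, B3–B4

Each bag holds 3 vertices, so the decomposition has width 2, which upper-bounds the treewidth. On the other hand G contains the 3-clique {0, 1, 4}. A clique must lie in a single bag of any decomposition, so no decomposition can have width below 2. The upper and lower bounds meet at 2, so that is the treewidth.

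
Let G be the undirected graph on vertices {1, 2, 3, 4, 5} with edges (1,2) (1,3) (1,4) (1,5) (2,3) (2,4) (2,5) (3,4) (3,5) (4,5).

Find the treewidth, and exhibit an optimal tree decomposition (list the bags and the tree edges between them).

With just one bag of size 5, the width is 5 − 1 = 4, so tw(G) ≤ 4. On the other hand G contains the 5-clique {1, 2, 3, 4, 5}. A clique must lie in a single bag of any decomposition, so no decomposition can have width below 4. Hence tw(G) = 4 exactly.

Treewidth 4.
Bags: B1 = {1, 2, 3, 4, 5}
Tree: (single bag)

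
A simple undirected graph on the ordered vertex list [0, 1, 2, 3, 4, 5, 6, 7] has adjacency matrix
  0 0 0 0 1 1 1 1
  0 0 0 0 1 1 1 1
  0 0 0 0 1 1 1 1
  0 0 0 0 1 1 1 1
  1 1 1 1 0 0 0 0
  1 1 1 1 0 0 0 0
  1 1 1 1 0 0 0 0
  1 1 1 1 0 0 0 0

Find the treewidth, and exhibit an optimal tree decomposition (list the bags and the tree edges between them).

Every bag has size at most 5, so the width is 5 − 1 = 4 and tw(G) ≤ 4. For the lower bound: the 5 vertex sets {3,6}, {2,7}, {1,5}, {4}, {0} are disjoint, each induces a connected subgraph, and every pair is joined by at least one edge of G. Contracting each set to a single vertex therefore yields K_{5} as a minor, and since treewidth is minor-monotone, tw(G) ≥ tw(K_{5}) = 4. Combining the bounds, tw(G) = 4.

Treewidth 4.
Bags: B1 = {3, 4, 5, 6, 7}  B2 = {2, 4, 5, 6, 7}  B3 = {1, 4, 5, 6, 7}  B4 = {0, 4, 5, 6, 7}
Tree: B1–B2, B2–B3, B3–B4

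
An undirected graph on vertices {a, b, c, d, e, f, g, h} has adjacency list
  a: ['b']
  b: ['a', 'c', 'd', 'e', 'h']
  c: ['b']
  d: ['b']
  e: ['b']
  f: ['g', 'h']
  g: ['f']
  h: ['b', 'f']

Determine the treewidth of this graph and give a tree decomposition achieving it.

Treewidth 1.
One such decomposition:
Bags: B1 = {b, c}  B2 = {a, b}  B3 = {b, h}  B4 = {b, d}  B5 = {b, e}  B6 = {f, h}  B7 = {f, g}
Tree: B1–B2, B1–B3, B1–B4, B4–B5, B3–B6, B6–B7

Each bag holds 2 vertices, so the decomposition has width 1, which upper-bounds the treewidth. Since G has at least one edge (e.g. c–b), it is not an edgeless graph, so tw(G) ≥ 1. Therefore the treewidth is 1.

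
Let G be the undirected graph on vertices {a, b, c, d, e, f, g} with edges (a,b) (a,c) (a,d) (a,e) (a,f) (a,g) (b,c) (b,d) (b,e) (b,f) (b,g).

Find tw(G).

2

A width-2 tree decomposition is:
Bags: B1 = {a, b, e}  B2 = {a, b, d}  B3 = {a, b, f}  B4 = {a, b, c}  B5 = {a, b, g}
Tree: B1–B2, B1–B3, B3–B4, B4–B5
The largest bag has 3 vertices, giving width 2; this decomposition certifies tw(G) ≤ 2. On the other hand G contains the 3-clique {a, b, d}. A clique must lie in a single bag of any decomposition, so no decomposition can have width below 2. Combining the bounds, tw(G) = 2.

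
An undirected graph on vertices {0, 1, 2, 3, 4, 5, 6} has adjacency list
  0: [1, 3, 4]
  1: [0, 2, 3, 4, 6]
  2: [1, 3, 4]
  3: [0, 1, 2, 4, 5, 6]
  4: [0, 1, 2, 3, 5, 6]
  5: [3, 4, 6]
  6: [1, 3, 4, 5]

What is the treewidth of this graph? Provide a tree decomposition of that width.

Treewidth 3.
Bags: B1 = {1, 3, 4, 6}  B2 = {0, 1, 3, 4}  B3 = {3, 4, 5, 6}  B4 = {1, 2, 3, 4}
Tree: B1–B2, B1–B3, B1–B4

Every bag has size at most 4, so the width is 4 − 1 = 3 and tw(G) ≤ 3. For the lower bound, the 4 vertices {0, 1, 3, 4} are pairwise adjacent, and any tree decomposition puts a clique entirely inside one bag — forcing width ≥ 3. The upper and lower bounds meet at 3, so that is the treewidth.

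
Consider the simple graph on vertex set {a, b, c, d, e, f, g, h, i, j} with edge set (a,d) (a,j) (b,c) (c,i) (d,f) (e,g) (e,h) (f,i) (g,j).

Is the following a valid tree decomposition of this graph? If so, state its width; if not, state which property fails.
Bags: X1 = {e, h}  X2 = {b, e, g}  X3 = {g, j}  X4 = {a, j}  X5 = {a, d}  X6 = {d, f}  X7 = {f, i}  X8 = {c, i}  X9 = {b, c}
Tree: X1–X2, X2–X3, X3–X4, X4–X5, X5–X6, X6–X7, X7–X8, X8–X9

No — bags containing vertex b are not connected in the tree.

A tree decomposition must satisfy three properties: every vertex lies in some bag; for every edge, both endpoints lie together in some bag; and for every vertex, the bags containing it form a connected subtree. Here bags containing vertex b are not connected in the tree, so the decomposition is invalid.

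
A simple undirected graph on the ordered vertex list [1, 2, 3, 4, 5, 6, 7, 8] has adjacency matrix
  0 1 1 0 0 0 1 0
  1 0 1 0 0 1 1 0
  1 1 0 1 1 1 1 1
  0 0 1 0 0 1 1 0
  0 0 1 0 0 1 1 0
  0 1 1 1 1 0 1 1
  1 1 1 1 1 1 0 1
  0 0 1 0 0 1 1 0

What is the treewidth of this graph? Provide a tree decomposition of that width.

The largest bag has 4 vertices, giving width 3; this decomposition certifies tw(G) ≤ 3. Conversely, {1, 2, 3, 7} is a clique of size 4, and the vertices of any clique must share a bag in every tree decomposition; so some bag has ≥ 4 vertices and tw(G) ≥ 3. The upper and lower bounds meet at 3, so that is the treewidth.

Treewidth 3.
One optimal decomposition is:
Bags: B1 = {3, 6, 7, 8}  B2 = {3, 5, 6, 7}  B3 = {2, 3, 6, 7}  B4 = {1, 2, 3, 7}  B5 = {3, 4, 6, 7}
Tree: B1–B2, B1–B3, B3–B4, B3–B5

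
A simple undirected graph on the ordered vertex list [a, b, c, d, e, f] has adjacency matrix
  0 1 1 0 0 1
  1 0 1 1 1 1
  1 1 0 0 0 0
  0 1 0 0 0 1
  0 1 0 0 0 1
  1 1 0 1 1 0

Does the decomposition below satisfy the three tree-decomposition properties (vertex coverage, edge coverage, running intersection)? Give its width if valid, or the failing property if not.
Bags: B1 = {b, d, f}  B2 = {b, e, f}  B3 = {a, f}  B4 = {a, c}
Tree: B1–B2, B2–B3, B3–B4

A tree decomposition must satisfy three properties: every vertex lies in some bag; for every edge, both endpoints lie together in some bag; and for every vertex, the bags containing it form a connected subtree. Here edge (b,a) lies in no bag, so the decomposition is invalid.

No — edge (b,a) lies in no bag.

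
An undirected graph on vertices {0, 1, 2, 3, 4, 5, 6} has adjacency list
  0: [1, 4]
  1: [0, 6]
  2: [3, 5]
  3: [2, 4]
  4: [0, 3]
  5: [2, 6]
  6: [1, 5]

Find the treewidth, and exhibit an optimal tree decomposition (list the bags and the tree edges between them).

The largest bag has 3 vertices, giving width 2; this decomposition certifies tw(G) ≤ 2. Since 3–4–0–1–6–5–2–3 is a cycle in G, G is not acyclic. Forests are exactly the graphs of treewidth ≤ 1, so tw(G) ≥ 2. The upper and lower bounds meet at 2, so that is the treewidth.

Treewidth 2.
One such decomposition:
Bags: B1 = {0, 3, 4}  B2 = {0, 1, 3}  B3 = {1, 3, 6}  B4 = {3, 5, 6}  B5 = {2, 3, 5}
Tree: B1–B2, B2–B3, B3–B4, B4–B5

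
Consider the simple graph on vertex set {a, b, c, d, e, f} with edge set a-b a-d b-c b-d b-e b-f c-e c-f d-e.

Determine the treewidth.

2

A width-2 tree decomposition is:
Bags: B1 = {a, b, d}  B2 = {b, d, e}  B3 = {b, c, e}  B4 = {b, c, f}
Tree: B1–B2, B2–B3, B3–B4
The largest bag has 3 vertices, giving width 2; this decomposition certifies tw(G) ≤ 2. Conversely, {b, d, e} is a clique of size 3, and the vertices of any clique must share a bag in every tree decomposition; so some bag has ≥ 3 vertices and tw(G) ≥ 2. Hence tw(G) = 2 exactly.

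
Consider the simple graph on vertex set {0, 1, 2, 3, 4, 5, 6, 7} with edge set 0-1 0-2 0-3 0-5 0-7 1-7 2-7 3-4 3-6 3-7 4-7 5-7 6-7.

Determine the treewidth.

A width-2 tree decomposition is:
Bags: B1 = {0, 1, 7}  B2 = {0, 5, 7}  B3 = {0, 3, 7}  B4 = {3, 6, 7}  B5 = {3, 4, 7}  B6 = {0, 2, 7}
Tree: B1–B2, B1–B3, B3–B4, B3–B5, B1–B6
Each bag holds 3 vertices, so the decomposition has width 2, which upper-bounds the treewidth. On the other hand G contains the 3-clique {0, 1, 7}. A clique must lie in a single bag of any decomposition, so no decomposition can have width below 2. The upper and lower bounds meet at 2, so that is the treewidth.

2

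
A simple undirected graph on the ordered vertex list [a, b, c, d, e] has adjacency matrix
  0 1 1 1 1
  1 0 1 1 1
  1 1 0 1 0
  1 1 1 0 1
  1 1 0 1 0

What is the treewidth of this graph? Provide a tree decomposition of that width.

Treewidth 3.
One optimal decomposition is:
Bags: B1 = {a, b, c, d}  B2 = {a, b, d, e}
Tree: B1–B2

Each bag holds 4 vertices, so the decomposition has width 3, which upper-bounds the treewidth. Conversely, {a, b, d, e} is a clique of size 4, and the vertices of any clique must share a bag in every tree decomposition; so some bag has ≥ 4 vertices and tw(G) ≥ 3. Therefore the treewidth is 3.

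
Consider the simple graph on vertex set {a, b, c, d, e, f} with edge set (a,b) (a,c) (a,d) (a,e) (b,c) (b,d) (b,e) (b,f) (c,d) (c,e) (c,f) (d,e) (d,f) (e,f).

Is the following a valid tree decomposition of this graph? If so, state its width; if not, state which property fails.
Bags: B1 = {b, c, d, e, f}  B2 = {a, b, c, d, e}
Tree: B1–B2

Yes; width 4.

Every vertex of G appears in some bag (union = {a, b, c, d, e, f}); every edge is covered by a bag; and for each vertex v the set of bags containing v is connected in the bag tree. The decomposition is therefore valid. The largest bag has 5 vertices, so the width is 4.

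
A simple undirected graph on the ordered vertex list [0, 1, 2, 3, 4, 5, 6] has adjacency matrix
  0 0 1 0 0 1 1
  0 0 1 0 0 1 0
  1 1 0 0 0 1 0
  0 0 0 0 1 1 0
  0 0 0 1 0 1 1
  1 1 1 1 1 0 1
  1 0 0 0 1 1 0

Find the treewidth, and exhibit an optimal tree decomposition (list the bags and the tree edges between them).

Treewidth 2.
One such decomposition:
Bags: B1 = {4, 5, 6}  B2 = {3, 4, 5}  B3 = {0, 5, 6}  B4 = {0, 2, 5}  B5 = {1, 2, 5}
Tree: B1–B2, B1–B3, B3–B4, B4–B5

Every bag has size at most 3, so the width is 3 − 1 = 2 and tw(G) ≤ 2. For the lower bound, the 3 vertices {0, 2, 5} are pairwise adjacent, and any tree decomposition puts a clique entirely inside one bag — forcing width ≥ 2. The upper and lower bounds meet at 2, so that is the treewidth.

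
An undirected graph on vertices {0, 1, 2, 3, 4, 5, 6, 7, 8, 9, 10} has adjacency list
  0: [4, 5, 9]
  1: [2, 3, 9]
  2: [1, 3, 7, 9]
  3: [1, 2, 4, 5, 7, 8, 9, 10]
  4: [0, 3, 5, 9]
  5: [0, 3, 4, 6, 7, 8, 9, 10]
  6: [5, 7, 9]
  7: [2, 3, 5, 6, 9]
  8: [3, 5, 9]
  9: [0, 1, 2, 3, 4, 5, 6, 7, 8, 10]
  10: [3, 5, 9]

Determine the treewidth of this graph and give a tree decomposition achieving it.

Treewidth 3.
One such decomposition:
Bags: B1 = {3, 5, 8, 9}  B2 = {3, 4, 5, 9}  B3 = {3, 5, 7, 9}  B4 = {2, 3, 7, 9}  B5 = {5, 6, 7, 9}  B6 = {0, 4, 5, 9}  B7 = {1, 2, 3, 9}  B8 = {3, 5, 9, 10}
Tree: B1–B2, B2–B3, B3–B4, B3–B5, B2–B6, B4–B7, B2–B8

Each bag holds 4 vertices, so the decomposition has width 3, which upper-bounds the treewidth. Conversely, {0, 4, 5, 9} is a clique of size 4, and the vertices of any clique must share a bag in every tree decomposition; so some bag has ≥ 4 vertices and tw(G) ≥ 3. The upper and lower bounds meet at 3, so that is the treewidth.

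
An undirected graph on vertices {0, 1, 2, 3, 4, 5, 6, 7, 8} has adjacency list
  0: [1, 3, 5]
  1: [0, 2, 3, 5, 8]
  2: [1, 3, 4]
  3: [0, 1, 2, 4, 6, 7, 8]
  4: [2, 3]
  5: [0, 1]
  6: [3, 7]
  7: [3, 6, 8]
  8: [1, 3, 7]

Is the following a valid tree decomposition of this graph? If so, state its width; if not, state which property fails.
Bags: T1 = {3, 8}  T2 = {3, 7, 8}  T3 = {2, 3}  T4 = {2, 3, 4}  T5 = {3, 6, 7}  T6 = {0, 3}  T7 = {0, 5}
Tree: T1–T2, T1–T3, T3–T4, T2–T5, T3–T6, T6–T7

No — vertex 1 appears in no bag.

A tree decomposition must satisfy three properties: every vertex lies in some bag; for every edge, both endpoints lie together in some bag; and for every vertex, the bags containing it form a connected subtree. Here vertex 1 appears in no bag, so the decomposition is invalid.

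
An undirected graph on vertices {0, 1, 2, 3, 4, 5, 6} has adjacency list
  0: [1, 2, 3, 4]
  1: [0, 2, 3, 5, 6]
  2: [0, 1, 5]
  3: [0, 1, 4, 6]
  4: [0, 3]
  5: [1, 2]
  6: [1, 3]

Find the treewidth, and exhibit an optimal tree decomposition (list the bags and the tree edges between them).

Treewidth 2.
One optimal decomposition is:
Bags: B1 = {0, 1, 2}  B2 = {0, 1, 3}  B3 = {0, 3, 4}  B4 = {1, 3, 6}  B5 = {1, 2, 5}
Tree: B1–B2, B2–B3, B2–B4, B1–B5

The largest bag has 3 vertices, giving width 2; this decomposition certifies tw(G) ≤ 2. On the other hand G contains the 3-clique {0, 1, 2}. A clique must lie in a single bag of any decomposition, so no decomposition can have width below 2. Therefore the treewidth is 2.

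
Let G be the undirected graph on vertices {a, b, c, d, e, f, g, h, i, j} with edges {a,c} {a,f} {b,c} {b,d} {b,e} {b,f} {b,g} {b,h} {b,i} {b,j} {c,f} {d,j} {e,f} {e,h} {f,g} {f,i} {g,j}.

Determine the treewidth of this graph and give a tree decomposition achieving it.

Treewidth 2.
Bags: B1 = {b, f, g}  B2 = {b, g, j}  B3 = {b, f, i}  B4 = {b, c, f}  B5 = {b, e, f}  B6 = {b, e, h}  B7 = {b, d, j}  B8 = {a, c, f}
Tree: B1–B2, B1–B3, B3–B4, B3–B5, B5–B6, B2–B7, B4–B8

Each bag holds 3 vertices, so the decomposition has width 2, which upper-bounds the treewidth. Conversely, {a, c, f} is a clique of size 3, and the vertices of any clique must share a bag in every tree decomposition; so some bag has ≥ 3 vertices and tw(G) ≥ 2. The upper and lower bounds meet at 2, so that is the treewidth.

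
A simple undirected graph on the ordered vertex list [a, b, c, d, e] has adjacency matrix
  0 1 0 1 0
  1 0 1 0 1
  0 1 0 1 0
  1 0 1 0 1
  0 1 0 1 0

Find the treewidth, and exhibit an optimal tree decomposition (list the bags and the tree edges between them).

Treewidth 2.
One optimal decomposition is:
Bags: B1 = {b, c, d}  B2 = {b, d, e}  B3 = {a, b, d}
Tree: B1–B2, B2–B3

Every bag has size at most 3, so the width is 3 − 1 = 2 and tw(G) ≤ 2. Since b–c–d–e–b is a cycle in G, G is not acyclic. Forests are exactly the graphs of treewidth ≤ 1, so tw(G) ≥ 2. Therefore the treewidth is 2.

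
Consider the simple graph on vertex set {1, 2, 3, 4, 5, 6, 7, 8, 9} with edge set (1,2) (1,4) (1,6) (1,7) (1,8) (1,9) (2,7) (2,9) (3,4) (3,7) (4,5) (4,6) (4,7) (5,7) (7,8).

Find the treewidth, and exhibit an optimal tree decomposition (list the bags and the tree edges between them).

The largest bag has 3 vertices, giving width 2; this decomposition certifies tw(G) ≤ 2. On the other hand G contains the 3-clique {1, 2, 9}. A clique must lie in a single bag of any decomposition, so no decomposition can have width below 2. Combining the bounds, tw(G) = 2.

Treewidth 2.
One such decomposition:
Bags: B1 = {1, 7, 8}  B2 = {1, 4, 7}  B3 = {1, 4, 6}  B4 = {4, 5, 7}  B5 = {3, 4, 7}  B6 = {1, 2, 7}  B7 = {1, 2, 9}
Tree: B1–B2, B2–B3, B2–B4, B4–B5, B1–B6, B6–B7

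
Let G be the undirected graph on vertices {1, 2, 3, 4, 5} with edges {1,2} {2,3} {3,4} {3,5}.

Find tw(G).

1

A width-1 tree decomposition is:
Bags: B1 = {3, 5}  B2 = {2, 3}  B3 = {1, 2}  B4 = {3, 4}
Tree: B1–B2, B2–B3, B2–B4
The largest bag has 2 vertices, giving width 1; this decomposition certifies tw(G) ≤ 1. G has an edge, so its treewidth is at least 1. Combining the bounds, tw(G) = 1.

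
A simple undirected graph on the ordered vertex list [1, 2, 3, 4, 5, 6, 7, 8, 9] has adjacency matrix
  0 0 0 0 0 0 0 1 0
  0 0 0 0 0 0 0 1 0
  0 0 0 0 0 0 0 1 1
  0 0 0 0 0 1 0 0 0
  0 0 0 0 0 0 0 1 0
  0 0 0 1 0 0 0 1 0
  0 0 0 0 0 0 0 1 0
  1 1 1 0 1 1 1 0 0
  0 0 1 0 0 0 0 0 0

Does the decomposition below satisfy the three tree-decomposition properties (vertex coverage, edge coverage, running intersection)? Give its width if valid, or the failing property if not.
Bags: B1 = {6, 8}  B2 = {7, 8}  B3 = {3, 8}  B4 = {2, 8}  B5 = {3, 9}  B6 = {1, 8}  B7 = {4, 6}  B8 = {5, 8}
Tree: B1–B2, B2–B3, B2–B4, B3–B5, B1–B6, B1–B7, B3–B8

Checking the three conditions: (i) the bags cover all of {1, 2, 3, 4, 5, 6, 7, 8, 9}; (ii) for each edge, some bag contains both endpoints; (iii) the bags containing any fixed vertex form a subtree. All hold, so the decomposition is valid with width 2 − 1 = 1.

Yes; width 1.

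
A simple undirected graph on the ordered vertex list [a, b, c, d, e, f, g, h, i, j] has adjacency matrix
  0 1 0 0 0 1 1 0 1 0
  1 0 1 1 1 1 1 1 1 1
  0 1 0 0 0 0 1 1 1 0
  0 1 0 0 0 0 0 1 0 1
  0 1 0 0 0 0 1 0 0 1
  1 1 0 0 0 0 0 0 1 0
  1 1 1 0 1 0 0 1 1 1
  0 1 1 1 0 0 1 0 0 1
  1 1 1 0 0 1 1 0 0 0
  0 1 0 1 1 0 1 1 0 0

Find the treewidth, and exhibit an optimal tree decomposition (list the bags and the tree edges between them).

Each bag holds 4 vertices, so the decomposition has width 3, which upper-bounds the treewidth. For the lower bound, the 4 vertices {b, d, h, j} are pairwise adjacent, and any tree decomposition puts a clique entirely inside one bag — forcing width ≥ 3. Combining the bounds, tw(G) = 3.

Treewidth 3.
One optimal decomposition is:
Bags: B1 = {b, g, h, j}  B2 = {b, c, g, h}  B3 = {b, c, g, i}  B4 = {a, b, g, i}  B5 = {b, e, g, j}  B6 = {a, b, f, i}  B7 = {b, d, h, j}
Tree: B1–B2, B2–B3, B3–B4, B1–B5, B4–B6, B1–B7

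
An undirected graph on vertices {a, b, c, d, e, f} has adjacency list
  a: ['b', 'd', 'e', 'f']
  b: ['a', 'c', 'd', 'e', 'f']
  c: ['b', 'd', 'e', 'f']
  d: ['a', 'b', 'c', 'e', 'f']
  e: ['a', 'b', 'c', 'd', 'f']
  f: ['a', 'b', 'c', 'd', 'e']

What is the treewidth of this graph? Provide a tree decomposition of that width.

The largest bag has 5 vertices, giving width 4; this decomposition certifies tw(G) ≤ 4. Conversely, {b, c, d, e, f} is a clique of size 5, and the vertices of any clique must share a bag in every tree decomposition; so some bag has ≥ 5 vertices and tw(G) ≥ 4. Hence tw(G) = 4 exactly.

Treewidth 4.
Bags: B1 = {a, b, d, e, f}  B2 = {b, c, d, e, f}
Tree: B1–B2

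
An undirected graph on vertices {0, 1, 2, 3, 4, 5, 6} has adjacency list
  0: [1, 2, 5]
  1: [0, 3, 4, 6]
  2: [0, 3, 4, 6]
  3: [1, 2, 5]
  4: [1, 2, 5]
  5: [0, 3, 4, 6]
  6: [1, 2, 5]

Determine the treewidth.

3

A width-3 tree decomposition is:
Bags: B1 = {0, 1, 2, 5}  B2 = {1, 2, 5, 6}  B3 = {1, 2, 4, 5}  B4 = {1, 2, 3, 5}
Tree: B1–B2, B2–B3, B3–B4
The largest bag has 4 vertices, giving width 3; this decomposition certifies tw(G) ≤ 3. For the lower bound: the 4 vertex sets {0,1}, {2,6}, {5}, {4} are disjoint, each induces a connected subgraph, and every pair is joined by at least one edge of G. Contracting each set to a single vertex therefore yields K_{4} as a minor, and since treewidth is minor-monotone, tw(G) ≥ tw(K_{4}) = 3. Combining the bounds, tw(G) = 3.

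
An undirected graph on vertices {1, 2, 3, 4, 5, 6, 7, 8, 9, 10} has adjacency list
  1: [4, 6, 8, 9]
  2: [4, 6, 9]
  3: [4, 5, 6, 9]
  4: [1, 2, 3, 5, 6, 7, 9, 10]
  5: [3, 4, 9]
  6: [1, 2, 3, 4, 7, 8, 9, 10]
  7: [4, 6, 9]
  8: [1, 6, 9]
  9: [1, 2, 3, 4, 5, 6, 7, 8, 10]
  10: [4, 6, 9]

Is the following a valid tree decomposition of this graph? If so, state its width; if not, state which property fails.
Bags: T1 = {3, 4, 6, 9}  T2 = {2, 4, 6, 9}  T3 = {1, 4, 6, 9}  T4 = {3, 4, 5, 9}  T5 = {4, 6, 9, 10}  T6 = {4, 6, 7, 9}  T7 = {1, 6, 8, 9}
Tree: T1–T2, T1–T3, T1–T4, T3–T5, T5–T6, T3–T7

Vertex coverage: the bags together contain {1, 2, 3, 4, 5, 6, 7, 8, 9, 10}, the full vertex set. Edge coverage: each edge of G has both endpoints in at least one bag. Running intersection: for every vertex, the bags containing it form a connected subtree. All three properties hold, so this is a valid tree decomposition of width max|bag| − 1 = 3, and hence tw(G) ≤ 3.

Yes; width 3.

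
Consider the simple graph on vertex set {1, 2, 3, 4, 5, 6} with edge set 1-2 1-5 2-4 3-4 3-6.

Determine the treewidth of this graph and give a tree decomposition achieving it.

Every bag has size at most 2, so the width is 2 − 1 = 1 and tw(G) ≤ 1. Any graph with an edge has treewidth ≥ 1, and G has the edge 6–3. Therefore the treewidth is 1.

Treewidth 1.
Bags: B1 = {3, 6}  B2 = {3, 4}  B3 = {2, 4}  B4 = {1, 2}  B5 = {1, 5}
Tree: B1–B2, B2–B3, B3–B4, B4–B5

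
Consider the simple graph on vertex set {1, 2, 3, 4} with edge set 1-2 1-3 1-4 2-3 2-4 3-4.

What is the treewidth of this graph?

A width-3 tree decomposition is:
Bags: B1 = {1, 2, 3, 4}
Tree: (single bag)
With just one bag of size 4, the width is 4 − 1 = 3, so tw(G) ≤ 3. Conversely, {1, 2, 3, 4} is a clique of size 4, and the vertices of any clique must share a bag in every tree decomposition; so some bag has ≥ 4 vertices and tw(G) ≥ 3. Hence tw(G) = 3 exactly.

3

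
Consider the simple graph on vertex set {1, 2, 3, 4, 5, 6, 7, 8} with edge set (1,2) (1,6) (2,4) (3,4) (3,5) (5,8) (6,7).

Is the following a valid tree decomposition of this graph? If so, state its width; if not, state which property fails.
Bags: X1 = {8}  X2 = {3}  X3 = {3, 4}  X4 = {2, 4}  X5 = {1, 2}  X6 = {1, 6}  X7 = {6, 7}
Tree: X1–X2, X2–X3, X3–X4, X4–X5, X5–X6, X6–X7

A tree decomposition must satisfy three properties: every vertex lies in some bag; for every edge, both endpoints lie together in some bag; and for every vertex, the bags containing it form a connected subtree. Here vertex 5 appears in no bag, so the decomposition is invalid.

No — vertex 5 appears in no bag.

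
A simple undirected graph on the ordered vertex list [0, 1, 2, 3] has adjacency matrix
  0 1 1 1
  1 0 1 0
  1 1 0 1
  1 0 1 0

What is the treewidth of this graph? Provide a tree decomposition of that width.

Treewidth 2.
One such decomposition:
Bags: B1 = {0, 2, 3}  B2 = {0, 1, 2}
Tree: B1–B2

The largest bag has 3 vertices, giving width 2; this decomposition certifies tw(G) ≤ 2. On the other hand G contains the 3-clique {0, 1, 2}. A clique must lie in a single bag of any decomposition, so no decomposition can have width below 2. Combining the bounds, tw(G) = 2.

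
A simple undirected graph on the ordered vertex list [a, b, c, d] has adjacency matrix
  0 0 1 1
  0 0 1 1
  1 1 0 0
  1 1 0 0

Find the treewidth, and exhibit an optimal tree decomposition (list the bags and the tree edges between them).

Treewidth 2.
One optimal decomposition is:
Bags: B1 = {b, c, d}  B2 = {a, c, d}
Tree: B1–B2

Each bag holds 3 vertices, so the decomposition has width 2, which upper-bounds the treewidth. The edges c–b–d–a–c form a cycle, so G is not a tree and its treewidth is at least 2. The upper and lower bounds meet at 2, so that is the treewidth.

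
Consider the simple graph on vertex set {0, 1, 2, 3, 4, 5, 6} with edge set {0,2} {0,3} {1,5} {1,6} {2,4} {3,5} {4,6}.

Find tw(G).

2

A width-2 tree decomposition is:
Bags: B1 = {0, 3, 5}  B2 = {0, 2, 5}  B3 = {2, 4, 5}  B4 = {4, 5, 6}  B5 = {1, 5, 6}
Tree: B1–B2, B2–B3, B3–B4, B4–B5
Every bag has size at most 3, so the width is 3 − 1 = 2 and tw(G) ≤ 2. For the lower bound, G contains the cycle 5–3–0–2–4–6–1–5, so G is not a forest; only forests have treewidth ≤ 1, hence tw(G) ≥ 2. Hence tw(G) = 2 exactly.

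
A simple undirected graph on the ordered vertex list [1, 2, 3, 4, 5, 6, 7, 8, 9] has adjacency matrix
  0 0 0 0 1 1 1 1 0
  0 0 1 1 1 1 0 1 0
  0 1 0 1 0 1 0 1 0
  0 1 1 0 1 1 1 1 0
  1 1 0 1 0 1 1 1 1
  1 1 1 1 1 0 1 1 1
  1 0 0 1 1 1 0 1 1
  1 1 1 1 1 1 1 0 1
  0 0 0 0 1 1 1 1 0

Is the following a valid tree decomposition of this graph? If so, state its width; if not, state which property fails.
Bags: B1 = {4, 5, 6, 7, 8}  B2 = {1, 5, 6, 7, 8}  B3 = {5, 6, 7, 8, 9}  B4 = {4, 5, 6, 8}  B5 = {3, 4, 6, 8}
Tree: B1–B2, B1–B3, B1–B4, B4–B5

No — vertex 2 appears in no bag.

A tree decomposition must satisfy three properties: every vertex lies in some bag; for every edge, both endpoints lie together in some bag; and for every vertex, the bags containing it form a connected subtree. Here vertex 2 appears in no bag, so the decomposition is invalid.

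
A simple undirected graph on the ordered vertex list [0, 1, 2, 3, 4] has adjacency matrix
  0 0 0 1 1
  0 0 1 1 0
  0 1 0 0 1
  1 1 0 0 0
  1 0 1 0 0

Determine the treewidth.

2

A width-2 tree decomposition is:
Bags: B1 = {0, 1, 3}  B2 = {0, 1, 4}  B3 = {1, 2, 4}
Tree: B1–B2, B2–B3
Each bag holds 3 vertices, so the decomposition has width 2, which upper-bounds the treewidth. The edges 1–3–0–4–2–1 form a cycle, so G is not a tree and its treewidth is at least 2. Hence tw(G) = 2 exactly.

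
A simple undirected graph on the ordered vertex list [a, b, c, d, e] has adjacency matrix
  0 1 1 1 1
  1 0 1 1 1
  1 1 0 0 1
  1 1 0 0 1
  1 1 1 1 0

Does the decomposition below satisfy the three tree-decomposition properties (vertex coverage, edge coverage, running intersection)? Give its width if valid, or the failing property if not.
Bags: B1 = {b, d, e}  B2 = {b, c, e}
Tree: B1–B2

A tree decomposition must satisfy three properties: every vertex lies in some bag; for every edge, both endpoints lie together in some bag; and for every vertex, the bags containing it form a connected subtree. Here vertex a appears in no bag, so the decomposition is invalid.

No — vertex a appears in no bag.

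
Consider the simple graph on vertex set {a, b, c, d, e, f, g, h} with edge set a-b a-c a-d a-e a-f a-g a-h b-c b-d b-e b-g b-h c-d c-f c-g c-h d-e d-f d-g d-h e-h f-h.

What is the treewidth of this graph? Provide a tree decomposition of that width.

The largest bag has 5 vertices, giving width 4; this decomposition certifies tw(G) ≤ 4. For the lower bound, the 5 vertices {a, b, c, d, g} are pairwise adjacent, and any tree decomposition puts a clique entirely inside one bag — forcing width ≥ 4. Hence tw(G) = 4 exactly.

Treewidth 4.
One optimal decomposition is:
Bags: B1 = {a, b, c, d, h}  B2 = {a, b, d, e, h}  B3 = {a, c, d, f, h}  B4 = {a, b, c, d, g}
Tree: B1–B2, B1–B3, B1–B4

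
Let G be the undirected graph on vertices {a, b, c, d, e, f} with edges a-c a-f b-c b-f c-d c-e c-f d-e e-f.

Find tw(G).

A width-2 tree decomposition is:
Bags: B1 = {b, c, f}  B2 = {c, e, f}  B3 = {a, c, f}  B4 = {c, d, e}
Tree: B1–B2, B2–B3, B2–B4
Each bag holds 3 vertices, so the decomposition has width 2, which upper-bounds the treewidth. For the lower bound, the 3 vertices {c, d, e} are pairwise adjacent, and any tree decomposition puts a clique entirely inside one bag — forcing width ≥ 2. Hence tw(G) = 2 exactly.

2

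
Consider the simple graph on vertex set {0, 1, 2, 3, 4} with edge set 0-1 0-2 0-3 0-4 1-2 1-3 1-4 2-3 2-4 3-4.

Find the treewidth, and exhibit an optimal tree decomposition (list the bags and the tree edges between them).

With just one bag of size 5, the width is 5 − 1 = 4, so tw(G) ≤ 4. For the lower bound, the 5 vertices {0, 1, 2, 3, 4} are pairwise adjacent, and any tree decomposition puts a clique entirely inside one bag — forcing width ≥ 4. The upper and lower bounds meet at 4, so that is the treewidth.

Treewidth 4.
Bags: B1 = {0, 1, 2, 3, 4}
Tree: (single bag)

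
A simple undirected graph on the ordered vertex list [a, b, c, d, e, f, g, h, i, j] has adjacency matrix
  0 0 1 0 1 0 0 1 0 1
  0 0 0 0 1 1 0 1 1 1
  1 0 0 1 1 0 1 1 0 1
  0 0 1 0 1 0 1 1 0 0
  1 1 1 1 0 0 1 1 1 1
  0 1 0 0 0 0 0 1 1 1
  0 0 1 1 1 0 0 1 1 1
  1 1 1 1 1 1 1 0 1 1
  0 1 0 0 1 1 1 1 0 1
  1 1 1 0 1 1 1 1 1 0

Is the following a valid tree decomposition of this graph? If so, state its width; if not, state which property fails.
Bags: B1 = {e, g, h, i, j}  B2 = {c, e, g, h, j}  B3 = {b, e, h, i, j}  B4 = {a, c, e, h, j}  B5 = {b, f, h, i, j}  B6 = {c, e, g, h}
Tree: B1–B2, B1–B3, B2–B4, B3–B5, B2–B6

No — vertex d appears in no bag.

A tree decomposition must satisfy three properties: every vertex lies in some bag; for every edge, both endpoints lie together in some bag; and for every vertex, the bags containing it form a connected subtree. Here vertex d appears in no bag, so the decomposition is invalid.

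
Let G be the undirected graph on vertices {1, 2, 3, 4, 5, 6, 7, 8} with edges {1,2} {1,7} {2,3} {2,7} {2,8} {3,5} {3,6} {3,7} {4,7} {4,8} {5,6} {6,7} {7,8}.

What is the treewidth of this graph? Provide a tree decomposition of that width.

Treewidth 2.
One optimal decomposition is:
Bags: B1 = {2, 3, 7}  B2 = {3, 6, 7}  B3 = {2, 7, 8}  B4 = {3, 5, 6}  B5 = {4, 7, 8}  B6 = {1, 2, 7}
Tree: B1–B2, B1–B3, B2–B4, B3–B5, B1–B6

Each bag holds 3 vertices, so the decomposition has width 2, which upper-bounds the treewidth. Conversely, {3, 5, 6} is a clique of size 3, and the vertices of any clique must share a bag in every tree decomposition; so some bag has ≥ 3 vertices and tw(G) ≥ 2. The upper and lower bounds meet at 2, so that is the treewidth.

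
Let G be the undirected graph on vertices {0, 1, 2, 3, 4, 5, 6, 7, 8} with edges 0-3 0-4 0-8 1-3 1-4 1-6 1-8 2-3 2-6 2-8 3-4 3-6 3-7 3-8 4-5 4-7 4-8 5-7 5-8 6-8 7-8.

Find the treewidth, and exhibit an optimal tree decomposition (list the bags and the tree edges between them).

Treewidth 3.
Bags: B1 = {1, 3, 6, 8}  B2 = {2, 3, 6, 8}  B3 = {1, 3, 4, 8}  B4 = {3, 4, 7, 8}  B5 = {4, 5, 7, 8}  B6 = {0, 3, 4, 8}
Tree: B1–B2, B1–B3, B3–B4, B4–B5, B4–B6

Every bag has size at most 4, so the width is 4 − 1 = 3 and tw(G) ≤ 3. On the other hand G contains the 4-clique {2, 3, 6, 8}. A clique must lie in a single bag of any decomposition, so no decomposition can have width below 3. The upper and lower bounds meet at 3, so that is the treewidth.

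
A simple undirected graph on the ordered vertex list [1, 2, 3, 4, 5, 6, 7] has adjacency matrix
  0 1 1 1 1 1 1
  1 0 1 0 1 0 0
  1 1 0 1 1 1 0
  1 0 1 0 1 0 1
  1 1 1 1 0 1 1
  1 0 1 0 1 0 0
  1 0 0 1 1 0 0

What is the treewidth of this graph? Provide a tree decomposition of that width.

Each bag holds 4 vertices, so the decomposition has width 3, which upper-bounds the treewidth. Conversely, {1, 2, 3, 5} is a clique of size 4, and the vertices of any clique must share a bag in every tree decomposition; so some bag has ≥ 4 vertices and tw(G) ≥ 3. The upper and lower bounds meet at 3, so that is the treewidth.

Treewidth 3.
One optimal decomposition is:
Bags: B1 = {1, 4, 5, 7}  B2 = {1, 3, 4, 5}  B3 = {1, 3, 5, 6}  B4 = {1, 2, 3, 5}
Tree: B1–B2, B2–B3, B3–B4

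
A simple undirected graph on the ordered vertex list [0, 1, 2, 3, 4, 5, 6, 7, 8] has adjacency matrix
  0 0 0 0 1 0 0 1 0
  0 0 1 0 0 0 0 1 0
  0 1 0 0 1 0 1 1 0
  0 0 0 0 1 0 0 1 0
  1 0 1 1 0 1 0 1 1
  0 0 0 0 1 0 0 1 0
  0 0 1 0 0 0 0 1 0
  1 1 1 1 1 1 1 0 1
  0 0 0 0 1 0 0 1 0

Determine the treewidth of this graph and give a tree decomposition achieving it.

Treewidth 2.
One optimal decomposition is:
Bags: B1 = {1, 2, 7}  B2 = {2, 4, 7}  B3 = {4, 5, 7}  B4 = {0, 4, 7}  B5 = {2, 6, 7}  B6 = {4, 7, 8}  B7 = {3, 4, 7}
Tree: B1–B2, B2–B3, B3–B4, B1–B5, B3–B6, B6–B7

The largest bag has 3 vertices, giving width 2; this decomposition certifies tw(G) ≤ 2. For the lower bound, the 3 vertices {1, 2, 7} are pairwise adjacent, and any tree decomposition puts a clique entirely inside one bag — forcing width ≥ 2. Therefore the treewidth is 2.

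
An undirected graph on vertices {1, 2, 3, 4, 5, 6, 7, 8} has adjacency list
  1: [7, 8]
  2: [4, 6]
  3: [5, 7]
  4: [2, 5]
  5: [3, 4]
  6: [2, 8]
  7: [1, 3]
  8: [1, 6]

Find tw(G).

2

A width-2 tree decomposition is:
Bags: B1 = {1, 6, 8}  B2 = {1, 6, 7}  B3 = {3, 6, 7}  B4 = {3, 5, 6}  B5 = {4, 5, 6}  B6 = {2, 4, 6}
Tree: B1–B2, B2–B3, B3–B4, B4–B5, B5–B6
Each bag holds 3 vertices, so the decomposition has width 2, which upper-bounds the treewidth. The edges 6–8–1–7–3–5–4–2–6 form a cycle, so G is not a tree and its treewidth is at least 2. Therefore the treewidth is 2.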